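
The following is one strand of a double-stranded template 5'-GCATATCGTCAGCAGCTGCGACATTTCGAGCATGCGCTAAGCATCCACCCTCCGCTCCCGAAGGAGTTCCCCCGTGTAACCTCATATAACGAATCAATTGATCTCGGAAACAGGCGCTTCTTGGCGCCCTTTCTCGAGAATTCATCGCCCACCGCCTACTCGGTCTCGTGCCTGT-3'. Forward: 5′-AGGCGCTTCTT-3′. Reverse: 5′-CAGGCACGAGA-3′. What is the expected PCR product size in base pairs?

63 bp

Forward primer AGGCGCTTCTT is found on the top strand at positions 112–122.
Taking the reverse complement of CAGGCACGAGA gives TCTCGTGCCTG, found at positions 164–174 on the template; the primer anneals here to the top strand with its 3' end pointing upstream.
The product runs from position 112 to position 174, so its length is 174 − 112 + 1 = 63 bp.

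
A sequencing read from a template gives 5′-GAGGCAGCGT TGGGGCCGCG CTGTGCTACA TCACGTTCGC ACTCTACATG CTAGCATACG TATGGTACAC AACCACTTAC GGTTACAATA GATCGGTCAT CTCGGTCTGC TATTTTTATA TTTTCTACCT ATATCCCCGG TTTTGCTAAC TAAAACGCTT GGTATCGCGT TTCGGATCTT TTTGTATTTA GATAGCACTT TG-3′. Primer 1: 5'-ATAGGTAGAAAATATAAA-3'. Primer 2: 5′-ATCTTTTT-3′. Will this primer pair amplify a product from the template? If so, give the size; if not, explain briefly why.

No product — the primers' 3' ends point away from each other.

Primer 1 (ATAGGTAGAAAATATAAA) has reverse complement TTTATATTTTCTACCTAT, which matches the top strand at positions 115–132; primer 1 anneals to the top strand there with its 3' end pointing upstream toward position 115.
Primer 2 (ATCTTTTT) matches the top strand directly at positions 176–183; it anneals to the bottom strand with its 3' end pointing downstream toward position 183.
The 3' ends diverge (primer 1 extends toward position 1, primer 2 toward position 202), so the primers never converge on a shared product.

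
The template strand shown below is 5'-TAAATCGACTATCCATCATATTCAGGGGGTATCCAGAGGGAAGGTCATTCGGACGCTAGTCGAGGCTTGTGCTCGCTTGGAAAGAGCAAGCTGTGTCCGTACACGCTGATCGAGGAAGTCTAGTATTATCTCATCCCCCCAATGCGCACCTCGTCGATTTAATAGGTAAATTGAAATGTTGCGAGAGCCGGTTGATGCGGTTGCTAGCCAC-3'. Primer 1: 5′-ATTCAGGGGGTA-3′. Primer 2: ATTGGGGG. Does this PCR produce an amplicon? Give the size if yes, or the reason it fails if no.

Primer 1 (ATTCAGGGGGTA) matches the top strand at positions 20–31; it acts as a forward primer.
Primer 2's reverse complement is CCCCCAAT, matching the top strand at positions 136–143; it acts as a reverse primer.
The 3' ends face each other across positions 20–143, giving a 124 bp product.

Yes — a 124 bp product.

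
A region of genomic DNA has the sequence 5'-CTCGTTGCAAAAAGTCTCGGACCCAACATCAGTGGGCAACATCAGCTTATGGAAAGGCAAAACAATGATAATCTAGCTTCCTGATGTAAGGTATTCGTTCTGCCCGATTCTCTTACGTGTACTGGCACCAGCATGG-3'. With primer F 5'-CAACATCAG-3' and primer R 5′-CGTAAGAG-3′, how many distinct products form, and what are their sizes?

Two products: 94 bp, 81 bp

The forward primer CAACATCAG matches the top strand at positions 24–32, 37–45.
The reverse primer's reverse complement is CTCTTACG, matching at positions 110–117.
Each forward site pairs with the reverse site to give a product ending at position 117: sizes 94, 81 bp.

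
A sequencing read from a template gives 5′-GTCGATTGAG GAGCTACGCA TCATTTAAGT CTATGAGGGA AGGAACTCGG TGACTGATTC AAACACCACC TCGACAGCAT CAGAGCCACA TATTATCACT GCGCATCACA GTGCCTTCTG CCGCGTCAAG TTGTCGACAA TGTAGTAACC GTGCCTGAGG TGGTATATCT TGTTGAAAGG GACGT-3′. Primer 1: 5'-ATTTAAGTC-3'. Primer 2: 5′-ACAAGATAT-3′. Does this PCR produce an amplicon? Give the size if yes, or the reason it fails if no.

Yes — a 151 bp product.

Primer 1 (ATTTAAGTC) matches the top strand at positions 23–31; it acts as a forward primer.
Primer 2's reverse complement is ATATCTTGT, matching the top strand at positions 165–173; it acts as a reverse primer.
The 3' ends face each other across positions 23–173, giving a 151 bp product.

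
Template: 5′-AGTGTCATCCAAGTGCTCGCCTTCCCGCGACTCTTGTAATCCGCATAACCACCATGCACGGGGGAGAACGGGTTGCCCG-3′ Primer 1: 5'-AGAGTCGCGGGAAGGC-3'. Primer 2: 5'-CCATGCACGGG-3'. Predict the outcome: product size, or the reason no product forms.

No product — the primers' 3' ends point away from each other.

Primer 1 (AGAGTCGCGGGAAGGC) has reverse complement GCCTTCCCGCGACTCT, which matches the top strand at positions 19–34; primer 1 anneals to the top strand there with its 3' end pointing upstream toward position 19.
Primer 2 (CCATGCACGGG) matches the top strand directly at positions 52–62; it anneals to the bottom strand with its 3' end pointing downstream toward position 62.
The 3' ends diverge (primer 1 extends toward position 1, primer 2 toward position 79), so the primers never converge on a shared product.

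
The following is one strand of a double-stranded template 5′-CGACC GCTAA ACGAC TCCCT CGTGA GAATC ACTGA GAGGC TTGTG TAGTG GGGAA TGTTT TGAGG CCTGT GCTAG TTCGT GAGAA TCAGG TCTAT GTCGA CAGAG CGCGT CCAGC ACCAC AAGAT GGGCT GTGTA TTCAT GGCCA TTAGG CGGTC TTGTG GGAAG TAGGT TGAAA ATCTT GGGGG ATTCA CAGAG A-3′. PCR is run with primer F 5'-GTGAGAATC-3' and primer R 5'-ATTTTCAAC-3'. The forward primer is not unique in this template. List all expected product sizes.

The forward primer GTGAGAATC matches the top strand at positions 22–30, 79–87.
The reverse primer's reverse complement is GTTGAAAAT, matching at positions 169–177.
Each forward site pairs with the reverse site to give a product ending at position 177: sizes 156, 99 bp.

156 bp, 99 bp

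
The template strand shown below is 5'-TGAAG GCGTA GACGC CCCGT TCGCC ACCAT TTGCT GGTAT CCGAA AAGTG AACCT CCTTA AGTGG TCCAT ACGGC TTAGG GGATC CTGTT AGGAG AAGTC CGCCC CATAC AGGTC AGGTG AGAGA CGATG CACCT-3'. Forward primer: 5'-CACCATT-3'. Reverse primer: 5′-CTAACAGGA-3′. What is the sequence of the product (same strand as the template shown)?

Forward primer CACCATT is found on the top strand at positions 25–31.
The reverse primer's reverse complement is TCCTGTTAG, which matches the template at positions 84–92.
The product is the template from position 25 through 92 (68 bp).

5'-CACCATTTGCTGGTATCCGAAAAGTGAACCTCCTTAAGTGGTCCATACGGCTTAGGGGATCCTGTTAG-3'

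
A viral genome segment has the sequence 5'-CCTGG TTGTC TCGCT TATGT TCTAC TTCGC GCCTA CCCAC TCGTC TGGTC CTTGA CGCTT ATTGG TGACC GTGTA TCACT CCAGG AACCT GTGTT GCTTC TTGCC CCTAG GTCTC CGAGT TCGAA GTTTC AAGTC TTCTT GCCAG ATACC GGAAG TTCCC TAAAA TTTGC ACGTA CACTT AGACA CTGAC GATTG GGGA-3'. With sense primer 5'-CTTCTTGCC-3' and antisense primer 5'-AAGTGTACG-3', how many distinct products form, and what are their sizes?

The forward primer CTTCTTGCC matches the top strand at positions 97–105, 135–143.
The reverse primer's reverse complement is CGTACACTT, matching at positions 172–180.
Each forward site pairs with the reverse site to give a product ending at position 180: sizes 84, 46 bp.

Two products: 84 bp, 46 bp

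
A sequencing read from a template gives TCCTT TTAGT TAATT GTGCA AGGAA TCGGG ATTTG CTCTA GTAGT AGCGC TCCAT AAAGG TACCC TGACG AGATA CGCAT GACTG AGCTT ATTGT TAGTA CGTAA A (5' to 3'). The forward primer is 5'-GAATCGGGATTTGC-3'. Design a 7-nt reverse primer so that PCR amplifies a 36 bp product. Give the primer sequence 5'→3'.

5'-TTTATGG-3'

The forward primer binds at positions 23–36, so a 36 bp product ends at position 23 + 36 − 1 = 58.
The reverse primer anneals to the top strand over positions 52–58, i.e. to CCATAAA.
Its sequence written 5'→3' is the reverse complement: TTTATGG.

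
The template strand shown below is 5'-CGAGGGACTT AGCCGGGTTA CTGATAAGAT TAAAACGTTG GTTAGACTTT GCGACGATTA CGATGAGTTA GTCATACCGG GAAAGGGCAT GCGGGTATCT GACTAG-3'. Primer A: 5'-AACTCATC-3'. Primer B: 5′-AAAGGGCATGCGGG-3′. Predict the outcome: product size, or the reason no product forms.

Primer A (AACTCATC) has reverse complement GATGAGTT, which matches the top strand at positions 62–69; primer A anneals to the top strand there with its 3' end pointing upstream toward position 62.
Primer B (AAAGGGCATGCGGG) matches the top strand directly at positions 82–95; it anneals to the bottom strand with its 3' end pointing downstream toward position 95.
The 3' ends diverge (primer A extends toward position 1, primer B toward position 106), so the primers never converge on a shared product.

No product — the primers' 3' ends point away from each other.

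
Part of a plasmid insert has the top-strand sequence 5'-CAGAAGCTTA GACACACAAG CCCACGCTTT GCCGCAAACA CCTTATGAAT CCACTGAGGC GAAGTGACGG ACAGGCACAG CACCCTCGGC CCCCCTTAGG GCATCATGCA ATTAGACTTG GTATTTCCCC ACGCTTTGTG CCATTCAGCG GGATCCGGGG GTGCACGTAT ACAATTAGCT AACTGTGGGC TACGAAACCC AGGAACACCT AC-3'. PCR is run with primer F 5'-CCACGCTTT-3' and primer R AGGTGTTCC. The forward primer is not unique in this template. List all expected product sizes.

189 bp, 82 bp

The forward primer CCACGCTTT matches the top strand at positions 22–30, 129–137.
The reverse primer's reverse complement is GGAACACCT, matching at positions 202–210.
Each forward site pairs with the reverse site to give a product ending at position 210: sizes 189, 82 bp.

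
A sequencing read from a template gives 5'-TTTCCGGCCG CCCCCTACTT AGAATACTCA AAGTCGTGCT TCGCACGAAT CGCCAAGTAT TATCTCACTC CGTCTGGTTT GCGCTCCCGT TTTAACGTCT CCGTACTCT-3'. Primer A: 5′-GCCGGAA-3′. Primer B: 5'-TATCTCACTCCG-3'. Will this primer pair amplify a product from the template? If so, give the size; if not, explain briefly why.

Primer A (GCCGGAA) has reverse complement TTCCGGC, which matches the top strand at positions 2–8; primer A anneals to the top strand there with its 3' end pointing upstream toward position 2.
Primer B (TATCTCACTCCG) matches the top strand directly at positions 61–72; it anneals to the bottom strand with its 3' end pointing downstream toward position 72.
The 3' ends diverge (primer A extends toward position 1, primer B toward position 109), so the primers never converge on a shared product.

No product — the primers' 3' ends point away from each other.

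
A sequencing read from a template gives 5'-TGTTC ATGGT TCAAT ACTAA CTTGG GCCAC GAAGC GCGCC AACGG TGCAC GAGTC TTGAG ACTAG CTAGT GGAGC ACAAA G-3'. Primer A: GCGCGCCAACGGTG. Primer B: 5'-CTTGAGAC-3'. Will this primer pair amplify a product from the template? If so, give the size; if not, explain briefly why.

Primer A (GCGCGCCAACGGTG) matches the top strand at positions 34–47 (3' end points downstream).
Primer B (CTTGAGAC) also matches the top strand directly, at positions 55–62 — its reverse complement GTCTCAAG is not present.
Both primers anneal to the bottom strand with 3' ends pointing the same way, so neither can prime synthesis back toward the other.

No product — both primers anneal to the same strand and extend in the same direction.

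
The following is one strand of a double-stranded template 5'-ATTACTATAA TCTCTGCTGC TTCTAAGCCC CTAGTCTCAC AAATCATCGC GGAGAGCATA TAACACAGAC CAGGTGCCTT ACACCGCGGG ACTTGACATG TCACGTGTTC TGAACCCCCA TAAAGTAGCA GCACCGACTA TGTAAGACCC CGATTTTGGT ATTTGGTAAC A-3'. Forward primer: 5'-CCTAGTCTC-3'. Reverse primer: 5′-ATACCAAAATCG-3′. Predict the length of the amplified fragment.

The forward primer matches the template at positions 30–38.
Reverse complement of the reverse primer: CGATTTTGGTAT. This occurs on the top strand at positions 151–162.
The product runs from position 30 to position 162, so its length is 162 − 30 + 1 = 133 bp.

133 bp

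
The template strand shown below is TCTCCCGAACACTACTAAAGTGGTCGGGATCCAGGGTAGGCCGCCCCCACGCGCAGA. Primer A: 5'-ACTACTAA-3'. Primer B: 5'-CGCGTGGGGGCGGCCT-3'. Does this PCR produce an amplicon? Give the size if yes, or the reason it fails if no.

Primer A (ACTACTAA) matches the top strand at positions 11–18; it acts as a forward primer.
Primer B's reverse complement is AGGCCGCCCCCACGCG, matching the top strand at positions 38–53; it acts as a reverse primer.
The 3' ends face each other across positions 11–53, giving a 43 bp product.

Yes — a 43 bp product.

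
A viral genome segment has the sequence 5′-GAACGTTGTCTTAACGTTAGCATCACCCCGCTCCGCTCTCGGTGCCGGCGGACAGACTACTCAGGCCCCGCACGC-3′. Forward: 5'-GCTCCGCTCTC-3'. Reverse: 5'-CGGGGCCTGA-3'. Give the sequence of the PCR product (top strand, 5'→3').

5'-GCTCCGCTCTCGGTGCCGGCGGACAGACTACTCAGGCCCCG-3'

Scanning the template, GCTCCGCTCTC occurs at positions 30–40; this primer anneals to the bottom strand there with its 3' end pointing downstream.
Reverse complement of the reverse primer: TCAGGCCCCG. This occurs on the top strand at positions 61–70.
The product is the template from position 30 through 70 (41 bp).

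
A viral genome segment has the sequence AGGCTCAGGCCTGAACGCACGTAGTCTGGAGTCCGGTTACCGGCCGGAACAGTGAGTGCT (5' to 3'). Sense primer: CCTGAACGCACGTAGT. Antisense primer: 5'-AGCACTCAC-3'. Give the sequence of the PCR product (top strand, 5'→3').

The forward primer matches the template at positions 10–25.
Taking the reverse complement of AGCACTCAC gives GTGAGTGCT, found at positions 52–60 on the template; the primer anneals here to the top strand with its 3' end pointing upstream.
The product is the template from position 10 through 60 (51 bp).

5'-CCTGAACGCACGTAGTCTGGAGTCCGGTTACCGGCCGGAACAGTGAGTGCT-3'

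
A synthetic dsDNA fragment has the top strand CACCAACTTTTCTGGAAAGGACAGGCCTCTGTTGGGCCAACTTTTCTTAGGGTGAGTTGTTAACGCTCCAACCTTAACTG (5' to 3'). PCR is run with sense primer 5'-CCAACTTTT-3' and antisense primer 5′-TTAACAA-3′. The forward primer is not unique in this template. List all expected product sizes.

The forward primer CCAACTTTT matches the top strand at positions 3–11, 37–45.
The reverse primer's reverse complement is TTGTTAA, matching at positions 57–63.
Each forward site pairs with the reverse site to give a product ending at position 63: sizes 61, 27 bp.

61 bp, 27 bp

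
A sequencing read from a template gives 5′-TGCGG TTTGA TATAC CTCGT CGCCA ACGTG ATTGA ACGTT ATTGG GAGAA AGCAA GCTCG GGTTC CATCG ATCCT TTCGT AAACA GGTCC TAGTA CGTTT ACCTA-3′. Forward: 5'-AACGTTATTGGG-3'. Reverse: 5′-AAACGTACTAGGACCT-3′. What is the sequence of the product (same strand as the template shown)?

Forward primer AACGTTATTGGG is found on the top strand at positions 35–46.
The reverse primer's reverse complement is AGGTCCTAGTACGTTT, which matches the template at positions 85–100.
The product is the template from position 35 through 100 (66 bp).

5'-AACGTTATTGGGAGAAAGCAAGCTCGGGTTCCATCGATCCTTTCGTAAACAGGTCCTAGTACGTTT-3'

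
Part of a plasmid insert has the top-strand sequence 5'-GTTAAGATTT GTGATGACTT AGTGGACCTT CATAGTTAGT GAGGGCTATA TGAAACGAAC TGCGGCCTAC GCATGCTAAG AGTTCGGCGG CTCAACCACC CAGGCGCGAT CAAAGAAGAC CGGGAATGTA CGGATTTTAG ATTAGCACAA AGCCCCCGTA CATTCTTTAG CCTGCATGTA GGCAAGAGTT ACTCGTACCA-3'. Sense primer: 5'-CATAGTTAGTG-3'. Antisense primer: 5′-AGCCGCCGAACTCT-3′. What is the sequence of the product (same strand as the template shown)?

The forward primer matches the template at positions 31–41.
The reverse primer's reverse complement is AGAGTTCGGCGGCT, which matches the template at positions 79–92.
The product is the template from position 31 through 92 (62 bp).

5'-CATAGTTAGTGAGGGCTATATGAAACGAACTGCGGCCTACGCATGCTAAGAGTTCGGCGGCT-3'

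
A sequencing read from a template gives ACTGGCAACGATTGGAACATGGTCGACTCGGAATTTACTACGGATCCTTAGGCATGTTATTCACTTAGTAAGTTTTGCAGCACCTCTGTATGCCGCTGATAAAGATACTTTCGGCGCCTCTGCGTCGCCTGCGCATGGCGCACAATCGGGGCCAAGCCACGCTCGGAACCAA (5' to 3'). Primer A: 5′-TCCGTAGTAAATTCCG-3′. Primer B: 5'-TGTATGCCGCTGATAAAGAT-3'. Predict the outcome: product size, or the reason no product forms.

Primer A (TCCGTAGTAAATTCCG) has reverse complement CGGAATTTACTACGGA, which matches the top strand at positions 29–44; primer A anneals to the top strand there with its 3' end pointing upstream toward position 29.
Primer B (TGTATGCCGCTGATAAAGAT) matches the top strand directly at positions 87–106; it anneals to the bottom strand with its 3' end pointing downstream toward position 106.
The 3' ends diverge (primer A extends toward position 1, primer B toward position 172), so the primers never converge on a shared product.

No product — the primers' 3' ends point away from each other.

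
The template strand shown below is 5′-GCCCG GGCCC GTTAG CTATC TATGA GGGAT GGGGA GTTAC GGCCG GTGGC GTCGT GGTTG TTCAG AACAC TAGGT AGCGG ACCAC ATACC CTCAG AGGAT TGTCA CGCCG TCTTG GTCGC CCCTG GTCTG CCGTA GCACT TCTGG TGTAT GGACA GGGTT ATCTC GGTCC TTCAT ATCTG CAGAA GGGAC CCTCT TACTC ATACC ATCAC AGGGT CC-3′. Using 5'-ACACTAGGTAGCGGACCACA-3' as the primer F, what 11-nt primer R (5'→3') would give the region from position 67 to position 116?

5'-CCAAGACGGCG-3'

The product's 3' end on the top strand is position 116.
The reverse primer anneals to the top strand over positions 106–116, i.e. to CGCCGTCTTGG.
Its sequence written 5'→3' is the reverse complement: CCAAGACGGCG.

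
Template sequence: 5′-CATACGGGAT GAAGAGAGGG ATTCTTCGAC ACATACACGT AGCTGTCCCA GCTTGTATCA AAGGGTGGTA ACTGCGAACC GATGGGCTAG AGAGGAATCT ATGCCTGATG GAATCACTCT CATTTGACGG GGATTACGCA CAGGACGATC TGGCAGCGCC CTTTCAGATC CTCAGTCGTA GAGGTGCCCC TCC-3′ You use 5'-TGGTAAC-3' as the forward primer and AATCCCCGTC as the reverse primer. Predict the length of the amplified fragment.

70 bp

The forward primer matches the template at positions 66–72.
Reverse complement of the reverse primer: GACGGGGATT. This occurs on the top strand at positions 126–135.
The product runs from position 66 to position 135, so its length is 135 − 66 + 1 = 70 bp.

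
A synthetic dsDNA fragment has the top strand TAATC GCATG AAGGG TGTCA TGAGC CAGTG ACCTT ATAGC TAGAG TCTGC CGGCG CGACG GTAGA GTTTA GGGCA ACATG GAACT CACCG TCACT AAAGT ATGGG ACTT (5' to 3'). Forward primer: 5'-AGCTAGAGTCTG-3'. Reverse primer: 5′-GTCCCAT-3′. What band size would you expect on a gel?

Forward primer AGCTAGAGTCTG is found on the top strand at positions 38–49.
Taking the reverse complement of GTCCCAT gives ATGGGAC, found at positions 101–107 on the template; the primer anneals here to the top strand with its 3' end pointing upstream.
The product runs from position 38 to position 107, so its length is 107 − 38 + 1 = 70 bp.

70 bp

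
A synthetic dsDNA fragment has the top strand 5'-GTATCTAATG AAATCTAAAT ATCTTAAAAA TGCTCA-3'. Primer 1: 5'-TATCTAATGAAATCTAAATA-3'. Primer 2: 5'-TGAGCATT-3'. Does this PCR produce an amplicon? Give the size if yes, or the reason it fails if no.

Primer 1 (TATCTAATGAAATCTAAATA) matches the top strand at positions 2–21; it acts as a forward primer.
Primer 2's reverse complement is AATGCTCA, matching the top strand at positions 29–36; it acts as a reverse primer.
The 3' ends face each other across positions 2–36, giving a 35 bp product.

Yes — a 35 bp product.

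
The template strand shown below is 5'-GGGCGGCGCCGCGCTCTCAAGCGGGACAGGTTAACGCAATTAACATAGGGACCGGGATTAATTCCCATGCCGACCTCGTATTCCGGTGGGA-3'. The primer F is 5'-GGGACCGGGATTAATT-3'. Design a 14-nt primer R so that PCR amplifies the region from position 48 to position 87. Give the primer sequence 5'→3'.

The product's 3' end on the top strand is position 87.
The reverse primer anneals to the top strand over positions 74–87, i.e. to CCTCGTATTCCGGT.
Its sequence written 5'→3' is the reverse complement: ACCGGAATACGAGG.

5'-ACCGGAATACGAGG-3'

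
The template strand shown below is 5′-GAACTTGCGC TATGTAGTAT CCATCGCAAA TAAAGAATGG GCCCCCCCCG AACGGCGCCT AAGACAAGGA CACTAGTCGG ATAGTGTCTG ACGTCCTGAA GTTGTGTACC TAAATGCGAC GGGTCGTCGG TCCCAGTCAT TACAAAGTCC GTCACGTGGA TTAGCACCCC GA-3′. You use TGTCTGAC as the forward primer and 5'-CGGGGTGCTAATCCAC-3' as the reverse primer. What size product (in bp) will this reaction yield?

The forward primer matches the template at positions 85–92.
Reverse complement of the reverse primer: GTGGATTAGCACCCCG. This occurs on the top strand at positions 156–171.
The product runs from position 85 to position 171, so its length is 171 − 85 + 1 = 87 bp.

87 bp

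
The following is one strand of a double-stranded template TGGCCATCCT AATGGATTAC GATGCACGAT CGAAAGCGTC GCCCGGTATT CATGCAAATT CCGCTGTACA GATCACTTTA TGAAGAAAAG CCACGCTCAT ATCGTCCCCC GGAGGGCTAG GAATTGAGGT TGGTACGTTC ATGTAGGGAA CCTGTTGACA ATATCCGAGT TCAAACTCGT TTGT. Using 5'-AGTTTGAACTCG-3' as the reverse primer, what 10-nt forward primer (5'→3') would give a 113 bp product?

5'-TGTACAGATC-3'

The reverse primer's reverse complement CGAGTTCAAACT matches the template at positions 166–177, so the product ends at position 177.
A 113 bp product then starts at position 177 − 113 + 1 = 65.
The forward primer is identical to the top strand there: TGTACAGATC.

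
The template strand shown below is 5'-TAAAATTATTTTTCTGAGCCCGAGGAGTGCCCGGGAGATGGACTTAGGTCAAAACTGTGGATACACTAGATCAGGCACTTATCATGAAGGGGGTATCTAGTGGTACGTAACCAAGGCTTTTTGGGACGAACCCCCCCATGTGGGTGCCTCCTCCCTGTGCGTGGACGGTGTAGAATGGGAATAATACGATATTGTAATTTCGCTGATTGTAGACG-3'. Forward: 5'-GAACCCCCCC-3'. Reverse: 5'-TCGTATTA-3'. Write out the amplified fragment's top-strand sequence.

Forward primer GAACCCCCCC is found on the top strand at positions 128–137.
The reverse primer's reverse complement is TAATACGA, which matches the template at positions 182–189.
The product is the template from position 128 through 189 (62 bp).

5'-GAACCCCCCCATGTGGGTGCCTCCTCCCTGTGCGTGGACGGTGTAGAATGGGAATAATACGA-3'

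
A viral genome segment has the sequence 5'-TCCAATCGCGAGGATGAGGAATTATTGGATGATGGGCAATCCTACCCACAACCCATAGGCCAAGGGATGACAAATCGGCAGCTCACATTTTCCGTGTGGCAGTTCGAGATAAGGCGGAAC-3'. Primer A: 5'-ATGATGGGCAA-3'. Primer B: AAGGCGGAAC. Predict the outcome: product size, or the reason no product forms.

Primer A (ATGATGGGCAA) matches the top strand at positions 29–39 (3' end points downstream).
Primer B (AAGGCGGAAC) also matches the top strand directly, at positions 111–120 — its reverse complement GTTCCGCCTT is not present.
Both primers anneal to the bottom strand with 3' ends pointing the same way, so neither can prime synthesis back toward the other.

No product — both primers anneal to the same strand and extend in the same direction.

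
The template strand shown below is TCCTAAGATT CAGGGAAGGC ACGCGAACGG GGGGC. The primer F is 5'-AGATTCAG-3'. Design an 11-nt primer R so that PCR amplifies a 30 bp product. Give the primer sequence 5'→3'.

5'-GCCCCCCGTTC-3'

The forward primer binds at positions 6–13, so a 30 bp product ends at position 6 + 30 − 1 = 35.
The reverse primer anneals to the top strand over positions 25–35, i.e. to GAACGGGGGGC.
Its sequence written 5'→3' is the reverse complement: GCCCCCCGTTC.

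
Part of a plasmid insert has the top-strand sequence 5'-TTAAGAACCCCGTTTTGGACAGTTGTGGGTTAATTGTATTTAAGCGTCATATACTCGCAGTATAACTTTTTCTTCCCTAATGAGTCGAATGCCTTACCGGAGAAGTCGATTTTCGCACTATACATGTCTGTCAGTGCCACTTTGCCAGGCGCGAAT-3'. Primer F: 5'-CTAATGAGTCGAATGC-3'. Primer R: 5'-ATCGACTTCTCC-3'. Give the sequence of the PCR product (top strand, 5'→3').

5'-CTAATGAGTCGAATGCCTTACCGGAGAAGTCGAT-3'

Forward primer CTAATGAGTCGAATGC is found on the top strand at positions 77–92.
Taking the reverse complement of ATCGACTTCTCC gives GGAGAAGTCGAT, found at positions 99–110 on the template; the primer anneals here to the top strand with its 3' end pointing upstream.
The product is the template from position 77 through 110 (34 bp).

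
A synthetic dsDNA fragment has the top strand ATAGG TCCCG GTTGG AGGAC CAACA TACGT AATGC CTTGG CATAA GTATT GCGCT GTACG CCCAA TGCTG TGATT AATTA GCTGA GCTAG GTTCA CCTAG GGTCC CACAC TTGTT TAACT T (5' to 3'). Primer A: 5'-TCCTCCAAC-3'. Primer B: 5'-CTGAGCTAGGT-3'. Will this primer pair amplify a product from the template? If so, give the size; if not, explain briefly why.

Primer A (TCCTCCAAC) has reverse complement GTTGGAGGA, which matches the top strand at positions 11–19; primer A anneals to the top strand there with its 3' end pointing upstream toward position 11.
Primer B (CTGAGCTAGGT) matches the top strand directly at positions 82–92; it anneals to the bottom strand with its 3' end pointing downstream toward position 92.
The 3' ends diverge (primer A extends toward position 1, primer B toward position 121), so the primers never converge on a shared product.

No product — the primers' 3' ends point away from each other.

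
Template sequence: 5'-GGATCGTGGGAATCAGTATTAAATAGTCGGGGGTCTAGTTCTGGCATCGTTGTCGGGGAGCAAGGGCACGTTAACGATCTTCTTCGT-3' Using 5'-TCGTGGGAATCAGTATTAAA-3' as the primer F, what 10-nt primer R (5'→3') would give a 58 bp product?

5'-GCTCCCCGAC-3'

The forward primer binds at positions 4–23, so a 58 bp product ends at position 4 + 58 − 1 = 61.
The reverse primer anneals to the top strand over positions 52–61, i.e. to GTCGGGGAGC.
Its sequence written 5'→3' is the reverse complement: GCTCCCCGAC.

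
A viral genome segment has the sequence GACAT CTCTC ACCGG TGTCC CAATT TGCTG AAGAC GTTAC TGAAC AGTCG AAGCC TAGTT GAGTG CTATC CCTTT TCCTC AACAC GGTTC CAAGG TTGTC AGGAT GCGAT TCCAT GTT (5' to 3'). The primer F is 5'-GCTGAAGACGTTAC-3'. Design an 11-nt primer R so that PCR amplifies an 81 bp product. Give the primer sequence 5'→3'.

The forward primer binds at positions 27–40, so an 81 bp product ends at position 27 + 81 − 1 = 107.
The reverse primer anneals to the top strand over positions 97–107, i.e. to TGTCAGGATGC.
Its sequence written 5'→3' is the reverse complement: GCATCCTGACA.

5'-GCATCCTGACA-3'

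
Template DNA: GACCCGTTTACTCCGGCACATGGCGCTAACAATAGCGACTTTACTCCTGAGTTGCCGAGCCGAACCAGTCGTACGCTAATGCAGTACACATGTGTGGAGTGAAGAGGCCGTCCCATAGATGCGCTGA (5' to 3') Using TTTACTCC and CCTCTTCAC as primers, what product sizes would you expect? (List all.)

The forward primer TTTACTCC matches the top strand at positions 7–14, 40–47.
The reverse primer's reverse complement is GTGAAGAGG, matching at positions 99–107.
Each forward site pairs with the reverse site to give a product ending at position 107: sizes 101, 68 bp.

101 bp, 68 bp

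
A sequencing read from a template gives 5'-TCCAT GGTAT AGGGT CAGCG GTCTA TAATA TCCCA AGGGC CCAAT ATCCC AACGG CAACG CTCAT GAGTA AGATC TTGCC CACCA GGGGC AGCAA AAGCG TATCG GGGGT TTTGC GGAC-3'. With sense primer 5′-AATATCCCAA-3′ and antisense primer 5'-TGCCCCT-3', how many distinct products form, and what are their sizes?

The forward primer AATATCCCAA matches the top strand at positions 27–36, 43–52.
The reverse primer's reverse complement is AGGGGCA, matching at positions 85–91.
Each forward site pairs with the reverse site to give a product ending at position 91: sizes 65, 49 bp.

Two products: 65 bp, 49 bp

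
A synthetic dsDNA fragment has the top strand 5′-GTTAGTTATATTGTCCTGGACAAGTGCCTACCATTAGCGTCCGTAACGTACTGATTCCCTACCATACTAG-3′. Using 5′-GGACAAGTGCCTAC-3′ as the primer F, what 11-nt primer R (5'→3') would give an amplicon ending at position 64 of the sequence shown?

The forward primer binds at positions 18–31; the product's 3' end on the top strand is position 64.
The reverse primer anneals to the top strand over positions 54–64, i.e. to ATTCCCTACCA.
Its sequence written 5'→3' is the reverse complement: TGGTAGGGAAT.

5'-TGGTAGGGAAT-3'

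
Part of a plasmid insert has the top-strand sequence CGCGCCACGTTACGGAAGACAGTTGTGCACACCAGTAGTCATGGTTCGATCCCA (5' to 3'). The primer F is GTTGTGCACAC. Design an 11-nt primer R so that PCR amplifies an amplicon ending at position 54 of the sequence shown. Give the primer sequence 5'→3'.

5'-TGGGATCGAAC-3'

The forward primer binds at positions 22–32; the product's 3' end on the top strand is position 54.
The reverse primer anneals to the top strand over positions 44–54, i.e. to GTTCGATCCCA.
Its sequence written 5'→3' is the reverse complement: TGGGATCGAAC.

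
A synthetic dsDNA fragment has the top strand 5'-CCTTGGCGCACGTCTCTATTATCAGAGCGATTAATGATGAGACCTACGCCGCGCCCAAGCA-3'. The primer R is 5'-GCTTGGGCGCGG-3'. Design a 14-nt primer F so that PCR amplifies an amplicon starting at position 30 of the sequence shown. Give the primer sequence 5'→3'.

The reverse primer's reverse complement CCGCGCCCAAGC matches the template at positions 49–60; the product starts at position 30.
The forward primer is identical to the top strand over positions 30–43: ATTAATGATGAGAC.

5'-ATTAATGATGAGAC-3'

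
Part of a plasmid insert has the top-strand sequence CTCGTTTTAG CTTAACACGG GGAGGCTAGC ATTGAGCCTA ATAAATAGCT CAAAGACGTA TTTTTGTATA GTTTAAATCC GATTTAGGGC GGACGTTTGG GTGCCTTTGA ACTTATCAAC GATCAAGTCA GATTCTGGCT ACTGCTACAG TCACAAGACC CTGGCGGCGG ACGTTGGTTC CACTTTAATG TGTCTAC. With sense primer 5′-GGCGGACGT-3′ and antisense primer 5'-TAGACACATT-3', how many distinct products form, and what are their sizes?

Two products: 109 bp, 31 bp

The forward primer GGCGGACGT matches the top strand at positions 88–96, 166–174.
The reverse primer's reverse complement is AATGTGTCTA, matching at positions 187–196.
Each forward site pairs with the reverse site to give a product ending at position 196: sizes 109, 31 bp.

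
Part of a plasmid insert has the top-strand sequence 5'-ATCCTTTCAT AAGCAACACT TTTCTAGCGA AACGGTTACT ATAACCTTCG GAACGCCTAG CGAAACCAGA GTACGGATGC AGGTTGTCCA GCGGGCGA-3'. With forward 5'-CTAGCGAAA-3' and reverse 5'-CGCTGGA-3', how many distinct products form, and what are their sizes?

The forward primer CTAGCGAAA matches the top strand at positions 24–32, 57–65.
The reverse primer's reverse complement is TCCAGCG, matching at positions 87–93.
Each forward site pairs with the reverse site to give a product ending at position 93: sizes 70, 37 bp.

Two products: 70 bp, 37 bp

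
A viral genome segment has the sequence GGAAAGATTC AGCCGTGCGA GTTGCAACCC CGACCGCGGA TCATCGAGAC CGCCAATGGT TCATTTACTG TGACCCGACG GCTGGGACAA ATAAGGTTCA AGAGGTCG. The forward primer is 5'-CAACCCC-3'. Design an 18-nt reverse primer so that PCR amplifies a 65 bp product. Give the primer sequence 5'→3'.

5'-TGTCCCAGCCGTCGGGTC-3'

The forward primer binds at positions 25–31, so a 65 bp product ends at position 25 + 65 − 1 = 89.
The reverse primer anneals to the top strand over positions 72–89, i.e. to GACCCGACGGCTGGGACA.
Its sequence written 5'→3' is the reverse complement: TGTCCCAGCCGTCGGGTC.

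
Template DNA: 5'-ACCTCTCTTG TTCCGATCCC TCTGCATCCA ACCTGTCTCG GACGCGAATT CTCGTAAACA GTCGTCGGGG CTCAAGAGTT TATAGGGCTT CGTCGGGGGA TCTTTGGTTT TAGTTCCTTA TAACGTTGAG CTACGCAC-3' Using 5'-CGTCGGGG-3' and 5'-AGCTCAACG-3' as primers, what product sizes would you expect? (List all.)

70 bp, 42 bp

The forward primer CGTCGGGG matches the top strand at positions 63–70, 91–98.
The reverse primer's reverse complement is CGTTGAGCT, matching at positions 124–132.
Each forward site pairs with the reverse site to give a product ending at position 132: sizes 70, 42 bp.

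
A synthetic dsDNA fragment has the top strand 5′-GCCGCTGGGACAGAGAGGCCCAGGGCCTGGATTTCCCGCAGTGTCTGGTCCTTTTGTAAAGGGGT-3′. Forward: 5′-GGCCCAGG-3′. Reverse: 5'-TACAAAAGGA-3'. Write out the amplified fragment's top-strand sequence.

Scanning the template, GGCCCAGG occurs at positions 17–24; this primer anneals to the bottom strand there with its 3' end pointing downstream.
Reverse complement of the reverse primer: TCCTTTTGTA. This occurs on the top strand at positions 49–58.
The product is the template from position 17 through 58 (42 bp).

5'-GGCCCAGGGCCTGGATTTCCCGCAGTGTCTGGTCCTTTTGTA-3'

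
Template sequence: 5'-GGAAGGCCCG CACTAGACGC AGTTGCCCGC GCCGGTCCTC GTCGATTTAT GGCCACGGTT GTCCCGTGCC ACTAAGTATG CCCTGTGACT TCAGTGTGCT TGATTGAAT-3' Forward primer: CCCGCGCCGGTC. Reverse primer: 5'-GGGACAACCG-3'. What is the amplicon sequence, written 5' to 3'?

The forward primer matches the template at positions 26–37.
Reverse complement of the reverse primer: CGGTTGTCCC. This occurs on the top strand at positions 56–65.
The product is the template from position 26 through 65 (40 bp).

5'-CCCGCGCCGGTCCTCGTCGATTTATGGCCACGGTTGTCCC-3'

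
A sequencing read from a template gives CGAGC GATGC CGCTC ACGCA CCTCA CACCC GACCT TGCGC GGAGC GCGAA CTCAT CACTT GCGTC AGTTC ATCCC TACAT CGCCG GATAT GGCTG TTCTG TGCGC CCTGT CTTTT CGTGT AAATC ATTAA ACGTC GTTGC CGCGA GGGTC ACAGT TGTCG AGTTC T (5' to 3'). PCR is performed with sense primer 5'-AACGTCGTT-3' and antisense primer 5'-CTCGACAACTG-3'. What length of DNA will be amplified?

33 bp

The forward primer matches the template at positions 130–138.
Reverse complement of the reverse primer: CAGTTGTCGAG. This occurs on the top strand at positions 152–162.
Product length = (reverse-primer end) − (forward-primer start) + 1 = 162 − 130 + 1 = 33 bp.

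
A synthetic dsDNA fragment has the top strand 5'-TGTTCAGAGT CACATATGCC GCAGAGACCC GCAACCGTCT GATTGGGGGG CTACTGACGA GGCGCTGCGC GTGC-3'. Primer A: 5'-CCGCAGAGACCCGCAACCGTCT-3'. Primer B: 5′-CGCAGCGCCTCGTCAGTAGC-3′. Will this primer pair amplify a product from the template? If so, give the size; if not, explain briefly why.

Yes — a 51 bp product.

Primer A (CCGCAGAGACCCGCAACCGTCT) matches the top strand at positions 19–40; it acts as a forward primer.
Primer B's reverse complement is GCTACTGACGAGGCGCTGCG, matching the top strand at positions 50–69; it acts as a reverse primer.
The 3' ends face each other across positions 19–69, giving a 51 bp product.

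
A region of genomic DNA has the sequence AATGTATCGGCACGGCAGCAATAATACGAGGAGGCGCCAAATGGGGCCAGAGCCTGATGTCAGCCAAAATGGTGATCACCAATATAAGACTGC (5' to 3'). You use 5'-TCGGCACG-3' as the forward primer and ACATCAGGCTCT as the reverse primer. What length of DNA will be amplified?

The forward primer matches the template at positions 7–14.
The reverse primer's reverse complement is AGAGCCTGATGT, which matches the template at positions 49–60.
The product runs from position 7 to position 60, so its length is 60 − 7 + 1 = 54 bp.

54 bp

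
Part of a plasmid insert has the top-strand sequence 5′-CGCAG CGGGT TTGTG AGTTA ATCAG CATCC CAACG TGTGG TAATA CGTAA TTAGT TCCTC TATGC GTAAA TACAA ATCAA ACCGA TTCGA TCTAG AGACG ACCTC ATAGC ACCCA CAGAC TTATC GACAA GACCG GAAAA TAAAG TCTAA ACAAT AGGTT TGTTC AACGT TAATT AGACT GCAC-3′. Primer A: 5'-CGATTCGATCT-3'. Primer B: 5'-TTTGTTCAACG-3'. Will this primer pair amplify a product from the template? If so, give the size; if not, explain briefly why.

Primer A (CGATTCGATCT) matches the top strand at positions 83–93 (3' end points downstream).
Primer B (TTTGTTCAACG) also matches the top strand directly, at positions 159–169 — its reverse complement CGTTGAACAAA is not present.
Both primers anneal to the bottom strand with 3' ends pointing the same way, so neither can prime synthesis back toward the other.

No product — both primers anneal to the same strand and extend in the same direction.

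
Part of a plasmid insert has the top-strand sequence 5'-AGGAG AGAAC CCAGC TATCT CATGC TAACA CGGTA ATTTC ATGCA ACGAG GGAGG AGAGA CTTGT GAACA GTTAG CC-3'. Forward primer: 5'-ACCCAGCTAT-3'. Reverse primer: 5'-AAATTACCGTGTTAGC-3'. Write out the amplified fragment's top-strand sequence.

The forward primer matches the template at positions 9–18.
Taking the reverse complement of AAATTACCGTGTTAGC gives GCTAACACGGTAATTT, found at positions 24–39 on the template; the primer anneals here to the top strand with its 3' end pointing upstream.
The product is the template from position 9 through 39 (31 bp).

5'-ACCCAGCTATCTCATGCTAACACGGTAATTT-3'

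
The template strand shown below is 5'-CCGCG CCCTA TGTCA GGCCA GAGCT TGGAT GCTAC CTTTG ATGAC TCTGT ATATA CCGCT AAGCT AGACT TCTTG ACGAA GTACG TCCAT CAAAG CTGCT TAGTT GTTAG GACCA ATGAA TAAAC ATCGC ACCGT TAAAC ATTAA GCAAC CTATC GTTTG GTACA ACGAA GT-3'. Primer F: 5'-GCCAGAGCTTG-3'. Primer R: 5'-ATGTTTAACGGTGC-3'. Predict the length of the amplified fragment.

Forward primer GCCAGAGCTTG is found on the top strand at positions 17–27.
Reverse complement of the reverse primer: GCACCGTTAAACAT. This occurs on the top strand at positions 129–142.
Product length = (reverse-primer end) − (forward-primer start) + 1 = 142 − 17 + 1 = 126 bp.

126 bp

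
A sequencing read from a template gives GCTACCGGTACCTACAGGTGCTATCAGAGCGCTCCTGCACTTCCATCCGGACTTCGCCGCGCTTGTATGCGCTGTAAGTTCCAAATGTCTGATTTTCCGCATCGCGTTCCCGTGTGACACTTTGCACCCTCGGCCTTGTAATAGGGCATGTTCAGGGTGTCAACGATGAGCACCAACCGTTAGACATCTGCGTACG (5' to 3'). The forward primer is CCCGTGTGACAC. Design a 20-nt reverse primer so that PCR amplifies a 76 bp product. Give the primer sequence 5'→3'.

5'-TCTAACGGTTGGTGCTCATC-3'

The forward primer binds at positions 109–120, so a 76 bp product ends at position 109 + 76 − 1 = 184.
The reverse primer anneals to the top strand over positions 165–184, i.e. to GATGAGCACCAACCGTTAGA.
Its sequence written 5'→3' is the reverse complement: TCTAACGGTTGGTGCTCATC.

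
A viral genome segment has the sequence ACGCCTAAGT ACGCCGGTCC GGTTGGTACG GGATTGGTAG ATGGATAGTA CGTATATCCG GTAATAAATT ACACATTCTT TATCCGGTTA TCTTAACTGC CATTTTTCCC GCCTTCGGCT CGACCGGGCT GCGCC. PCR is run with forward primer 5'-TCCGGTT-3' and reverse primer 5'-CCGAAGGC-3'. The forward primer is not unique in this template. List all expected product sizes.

101 bp, 36 bp

The forward primer TCCGGTT matches the top strand at positions 18–24, 83–89.
The reverse primer's reverse complement is GCCTTCGG, matching at positions 111–118.
Each forward site pairs with the reverse site to give a product ending at position 118: sizes 101, 36 bp.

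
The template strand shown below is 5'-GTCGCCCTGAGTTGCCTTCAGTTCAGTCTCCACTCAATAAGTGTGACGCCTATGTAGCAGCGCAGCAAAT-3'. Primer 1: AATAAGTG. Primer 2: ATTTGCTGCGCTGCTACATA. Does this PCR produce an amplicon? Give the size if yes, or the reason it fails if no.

Yes — a 35 bp product.

Primer 1 (AATAAGTG) matches the top strand at positions 36–43; it acts as a forward primer.
Primer 2's reverse complement is TATGTAGCAGCGCAGCAAAT, matching the top strand at positions 51–70; it acts as a reverse primer.
The 3' ends face each other across positions 36–70, giving a 35 bp product.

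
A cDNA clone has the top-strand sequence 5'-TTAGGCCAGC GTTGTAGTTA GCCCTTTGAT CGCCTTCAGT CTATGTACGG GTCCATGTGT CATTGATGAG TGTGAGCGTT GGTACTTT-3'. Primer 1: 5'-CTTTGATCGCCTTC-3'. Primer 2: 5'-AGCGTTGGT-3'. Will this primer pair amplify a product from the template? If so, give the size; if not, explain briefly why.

Primer 1 (CTTTGATCGCCTTC) matches the top strand at positions 24–37 (3' end points downstream).
Primer 2 (AGCGTTGGT) also matches the top strand directly, at positions 75–83 — its reverse complement ACCAACGCT is not present.
Both primers anneal to the bottom strand with 3' ends pointing the same way, so neither can prime synthesis back toward the other.

No product — both primers anneal to the same strand and extend in the same direction.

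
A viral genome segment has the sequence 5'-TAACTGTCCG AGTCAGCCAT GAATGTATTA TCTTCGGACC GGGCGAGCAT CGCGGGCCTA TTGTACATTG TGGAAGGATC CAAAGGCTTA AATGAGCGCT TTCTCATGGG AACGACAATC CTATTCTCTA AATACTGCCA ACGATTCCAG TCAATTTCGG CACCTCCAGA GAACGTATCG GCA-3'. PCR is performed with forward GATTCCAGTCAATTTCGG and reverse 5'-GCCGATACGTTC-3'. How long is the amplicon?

40 bp

Forward primer GATTCCAGTCAATTTCGG is found on the top strand at positions 143–160.
Taking the reverse complement of GCCGATACGTTC gives GAACGTATCGGC, found at positions 171–182 on the template; the primer anneals here to the top strand with its 3' end pointing upstream.
Amplicon spans positions 143–182: 40 bp.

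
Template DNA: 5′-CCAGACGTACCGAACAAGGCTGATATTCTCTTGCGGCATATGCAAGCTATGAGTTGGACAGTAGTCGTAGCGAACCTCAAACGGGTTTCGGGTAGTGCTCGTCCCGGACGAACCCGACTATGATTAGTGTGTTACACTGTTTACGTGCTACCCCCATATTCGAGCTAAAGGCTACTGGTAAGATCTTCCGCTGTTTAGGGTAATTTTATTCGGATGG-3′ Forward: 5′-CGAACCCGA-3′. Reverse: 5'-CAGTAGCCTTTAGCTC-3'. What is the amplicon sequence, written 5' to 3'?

5'-CGAACCCGACTATGATTAGTGTGTTACACTGTTTACGTGCTACCCCCATATTCGAGCTAAAGGCTACTG-3'

The forward primer matches the template at positions 109–117.
Reverse complement of the reverse primer: GAGCTAAAGGCTACTG. This occurs on the top strand at positions 162–177.
The product is the template from position 109 through 177 (69 bp).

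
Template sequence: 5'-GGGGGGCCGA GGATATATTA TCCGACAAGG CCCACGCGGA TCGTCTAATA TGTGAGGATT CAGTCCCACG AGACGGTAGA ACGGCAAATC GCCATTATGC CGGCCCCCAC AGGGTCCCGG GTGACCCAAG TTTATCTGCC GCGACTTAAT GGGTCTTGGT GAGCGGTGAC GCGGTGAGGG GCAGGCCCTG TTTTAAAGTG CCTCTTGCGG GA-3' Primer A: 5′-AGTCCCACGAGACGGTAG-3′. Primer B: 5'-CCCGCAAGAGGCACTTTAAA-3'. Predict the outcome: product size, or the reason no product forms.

Primer A (AGTCCCACGAGACGGTAG) matches the top strand at positions 62–79; it acts as a forward primer.
Primer B's reverse complement is TTTAAAGTGCCTCTTGCGGG, matching the top strand at positions 192–211; it acts as a reverse primer.
The 3' ends face each other across positions 62–211, giving a 150 bp product.

Yes — a 150 bp product.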